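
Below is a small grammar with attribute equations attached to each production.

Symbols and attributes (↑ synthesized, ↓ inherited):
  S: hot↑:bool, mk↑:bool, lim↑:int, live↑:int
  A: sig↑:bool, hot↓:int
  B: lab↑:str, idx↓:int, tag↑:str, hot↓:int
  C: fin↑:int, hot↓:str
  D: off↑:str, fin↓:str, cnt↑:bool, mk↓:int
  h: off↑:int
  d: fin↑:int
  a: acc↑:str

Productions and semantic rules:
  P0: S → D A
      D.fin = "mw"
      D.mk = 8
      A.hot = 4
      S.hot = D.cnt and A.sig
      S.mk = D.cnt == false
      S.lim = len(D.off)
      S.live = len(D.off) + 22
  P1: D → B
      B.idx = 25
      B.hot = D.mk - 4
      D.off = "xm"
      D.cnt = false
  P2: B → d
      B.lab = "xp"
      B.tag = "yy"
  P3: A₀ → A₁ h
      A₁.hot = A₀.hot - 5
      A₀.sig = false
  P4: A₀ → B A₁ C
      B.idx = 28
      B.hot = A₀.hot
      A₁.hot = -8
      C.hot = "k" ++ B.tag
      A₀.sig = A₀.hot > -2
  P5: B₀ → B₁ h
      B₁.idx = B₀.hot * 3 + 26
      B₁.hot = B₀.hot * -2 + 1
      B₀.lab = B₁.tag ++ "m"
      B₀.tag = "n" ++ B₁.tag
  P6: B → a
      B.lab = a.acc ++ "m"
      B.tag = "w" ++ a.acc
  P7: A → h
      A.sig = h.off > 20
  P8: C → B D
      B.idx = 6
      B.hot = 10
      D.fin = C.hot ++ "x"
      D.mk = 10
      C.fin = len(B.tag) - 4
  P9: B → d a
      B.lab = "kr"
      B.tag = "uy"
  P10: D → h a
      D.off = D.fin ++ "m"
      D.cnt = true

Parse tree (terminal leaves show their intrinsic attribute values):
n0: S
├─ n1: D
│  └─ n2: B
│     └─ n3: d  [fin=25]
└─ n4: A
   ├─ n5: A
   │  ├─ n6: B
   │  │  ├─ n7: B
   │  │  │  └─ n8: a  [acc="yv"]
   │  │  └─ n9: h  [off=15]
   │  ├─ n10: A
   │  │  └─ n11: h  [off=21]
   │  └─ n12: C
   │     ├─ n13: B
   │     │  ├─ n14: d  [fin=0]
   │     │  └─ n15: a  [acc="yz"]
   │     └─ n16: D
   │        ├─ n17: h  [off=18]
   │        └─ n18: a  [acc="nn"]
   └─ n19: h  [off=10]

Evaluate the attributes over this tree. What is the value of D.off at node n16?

"knwyvxm"

1. n1.fin = "mw"  ["mw"]
2. n1.mk = 8  [8]
3. n2.idx = 25  [25]
4. n2.hot = 4  [D.mk - 4]
5. n3.fin = 25  [terminal]
6. n2.lab = "xp"  ["xp"]
7. n2.tag = "yy"  ["yy"]
8. n1.off = "xm"  ["xm"]
9. n1.cnt = false  [false]
10. n4.hot = 4  [4]
11. n5.hot = -1  [A₀.hot - 5]
12. n6.idx = 28  [28]
13. n6.hot = -1  [A₀.hot]
14. n7.idx = 23  [B₀.hot * 3 + 26]
15. n7.hot = 3  [B₀.hot * -2 + 1]
16. n8.acc = "yv"  [terminal]
17. n7.lab = "yvm"  [a.acc ++ "m"]
18. n7.tag = "wyv"  ["w" ++ a.acc]
19. n9.off = 15  [terminal]
20. n6.lab = "wyvm"  [B₁.tag ++ "m"]
21. n6.tag = "nwyv"  ["n" ++ B₁.tag]
22. n10.hot = -8  [-8]
23. n11.off = 21  [terminal]
24. n10.sig = true  [h.off > 20]
25. n12.hot = "knwyv"  ["k" ++ B.tag]
26. n13.idx = 6  [6]
27. n13.hot = 10  [10]
28. n14.fin = 0  [terminal]
29. n15.acc = "yz"  [terminal]
30. n13.lab = "kr"  ["kr"]
31. n13.tag = "uy"  ["uy"]
32. n16.fin = "knwyvx"  [C.hot ++ "x"]
33. n16.mk = 10  [10]
34. n17.off = 18  [terminal]
35. n18.acc = "nn"  [terminal]
36. n16.off = "knwyvxm"  [D.fin ++ "m"]
37. n16.cnt = true  [true]
38. n12.fin = -2  [len(B.tag) - 4]
39. n5.sig = true  [A₀.hot > -2]
40. n19.off = 10  [terminal]
41. n4.sig = false  [false]
42. n0.hot = false  [D.cnt and A.sig]
43. n0.mk = true  [D.cnt == false]
44. n0.lim = 2  [len(D.off)]
45. n0.live = 24  [len(D.off) + 22]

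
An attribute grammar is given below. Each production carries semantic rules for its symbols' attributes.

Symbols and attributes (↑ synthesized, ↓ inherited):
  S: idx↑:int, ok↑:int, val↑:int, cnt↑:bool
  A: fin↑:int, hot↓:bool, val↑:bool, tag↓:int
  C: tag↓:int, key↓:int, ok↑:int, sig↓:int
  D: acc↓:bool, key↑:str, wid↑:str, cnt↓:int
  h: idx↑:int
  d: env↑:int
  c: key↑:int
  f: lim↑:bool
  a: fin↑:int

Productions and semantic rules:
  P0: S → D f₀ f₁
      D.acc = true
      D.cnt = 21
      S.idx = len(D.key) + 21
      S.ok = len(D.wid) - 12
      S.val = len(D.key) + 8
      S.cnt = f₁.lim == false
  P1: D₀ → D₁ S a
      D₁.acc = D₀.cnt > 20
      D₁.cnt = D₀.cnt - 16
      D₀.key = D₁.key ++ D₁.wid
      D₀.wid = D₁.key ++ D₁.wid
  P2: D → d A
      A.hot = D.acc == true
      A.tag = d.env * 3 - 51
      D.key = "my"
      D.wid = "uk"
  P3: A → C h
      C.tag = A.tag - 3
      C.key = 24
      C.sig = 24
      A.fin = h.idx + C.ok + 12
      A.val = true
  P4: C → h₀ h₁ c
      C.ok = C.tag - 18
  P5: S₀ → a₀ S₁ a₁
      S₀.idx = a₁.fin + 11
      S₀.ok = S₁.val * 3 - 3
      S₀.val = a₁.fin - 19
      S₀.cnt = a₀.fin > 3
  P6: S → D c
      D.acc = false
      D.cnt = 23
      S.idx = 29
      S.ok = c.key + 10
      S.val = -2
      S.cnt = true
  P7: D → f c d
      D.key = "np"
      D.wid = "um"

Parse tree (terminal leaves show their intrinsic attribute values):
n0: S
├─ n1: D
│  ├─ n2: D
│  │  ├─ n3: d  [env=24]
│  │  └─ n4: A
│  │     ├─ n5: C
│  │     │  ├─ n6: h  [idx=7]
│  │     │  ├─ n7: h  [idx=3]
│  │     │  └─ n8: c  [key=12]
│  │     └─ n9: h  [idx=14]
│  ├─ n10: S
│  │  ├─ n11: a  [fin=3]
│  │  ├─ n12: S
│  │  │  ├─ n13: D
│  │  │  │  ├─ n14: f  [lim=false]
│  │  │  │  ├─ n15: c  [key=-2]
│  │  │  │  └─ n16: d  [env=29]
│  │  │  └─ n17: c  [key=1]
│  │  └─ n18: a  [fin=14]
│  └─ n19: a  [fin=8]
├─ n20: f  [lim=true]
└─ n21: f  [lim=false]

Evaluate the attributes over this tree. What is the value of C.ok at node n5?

1. n1.acc = true  [true]
2. n1.cnt = 21  [21]
3. n2.acc = true  [D₀.cnt > 20]
4. n2.cnt = 5  [D₀.cnt - 16]
5. n3.env = 24  [terminal]
6. n4.hot = true  [D.acc == true]
7. n4.tag = 21  [d.env * 3 - 51]
8. n5.tag = 18  [A.tag - 3]
9. n5.key = 24  [24]
10. n5.sig = 24  [24]
11. n6.idx = 7  [terminal]
12. n7.idx = 3  [terminal]
13. n8.key = 12  [terminal]
14. n5.ok = 0  [C.tag - 18]
15. n9.idx = 14  [terminal]
16. n4.fin = 26  [h.idx + C.ok + 12]
17. n4.val = true  [true]
18. n2.key = "my"  ["my"]
19. n2.wid = "uk"  ["uk"]
20. n11.fin = 3  [terminal]
21. n13.acc = false  [false]
22. n13.cnt = 23  [23]
23. n14.lim = false  [terminal]
24. n15.key = -2  [terminal]
25. n16.env = 29  [terminal]
26. n13.key = "np"  ["np"]
27. n13.wid = "um"  ["um"]
28. n17.key = 1  [terminal]
29. n12.idx = 29  [29]
30. n12.ok = 11  [c.key + 10]
31. n12.val = -2  [-2]
32. n12.cnt = true  [true]
33. n18.fin = 14  [terminal]
34. n10.idx = 25  [a₁.fin + 11]
35. n10.ok = -9  [S₁.val * 3 - 3]
36. n10.val = -5  [a₁.fin - 19]
37. n10.cnt = false  [a₀.fin > 3]
38. n19.fin = 8  [terminal]
39. n1.key = "myuk"  [D₁.key ++ D₁.wid]
40. n1.wid = "myuk"  [D₁.key ++ D₁.wid]
41. n20.lim = true  [terminal]
42. n21.lim = false  [terminal]
43. n0.idx = 25  [len(D.key) + 21]
44. n0.ok = -8  [len(D.wid) - 12]
45. n0.val = 12  [len(D.key) + 8]
46. n0.cnt = true  [f₁.lim == false]

0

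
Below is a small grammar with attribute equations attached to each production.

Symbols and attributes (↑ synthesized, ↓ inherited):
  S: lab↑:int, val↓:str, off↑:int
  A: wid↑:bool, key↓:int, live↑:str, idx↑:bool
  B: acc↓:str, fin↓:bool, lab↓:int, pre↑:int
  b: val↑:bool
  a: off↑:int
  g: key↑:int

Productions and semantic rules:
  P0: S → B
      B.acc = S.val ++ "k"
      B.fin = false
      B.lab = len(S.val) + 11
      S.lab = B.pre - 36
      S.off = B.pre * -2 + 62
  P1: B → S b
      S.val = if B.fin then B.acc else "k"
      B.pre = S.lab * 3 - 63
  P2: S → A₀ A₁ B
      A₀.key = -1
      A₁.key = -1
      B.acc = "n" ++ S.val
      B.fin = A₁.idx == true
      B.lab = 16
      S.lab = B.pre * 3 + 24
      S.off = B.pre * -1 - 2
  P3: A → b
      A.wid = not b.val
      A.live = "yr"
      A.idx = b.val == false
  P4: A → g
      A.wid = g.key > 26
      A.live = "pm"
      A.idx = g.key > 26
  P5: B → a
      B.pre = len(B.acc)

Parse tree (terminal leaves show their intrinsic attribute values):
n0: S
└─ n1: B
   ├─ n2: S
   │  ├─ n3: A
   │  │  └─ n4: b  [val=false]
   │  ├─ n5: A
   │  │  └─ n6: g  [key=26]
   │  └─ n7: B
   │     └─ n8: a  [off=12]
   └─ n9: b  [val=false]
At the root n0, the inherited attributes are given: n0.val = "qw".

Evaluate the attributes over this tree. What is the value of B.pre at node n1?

27

1. n0.val = "qw"  [given at root]
2. n1.acc = "qwk"  [S.val ++ "k"]
3. n1.fin = false  [false]
4. n1.lab = 13  [len(S.val) + 11]
5. n2.val = "k"  [if B.fin then B.acc else "k"]
6. n3.key = -1  [-1]
7. n4.val = false  [terminal]
8. n3.wid = true  [not b.val]
9. n3.live = "yr"  ["yr"]
10. n3.idx = true  [b.val == false]
11. n5.key = -1  [-1]
12. n6.key = 26  [terminal]
13. n5.wid = false  [g.key > 26]
14. n5.live = "pm"  ["pm"]
15. n5.idx = false  [g.key > 26]
16. n7.acc = "nk"  ["n" ++ S.val]
17. n7.fin = false  [A₁.idx == true]
18. n7.lab = 16  [16]
19. n8.off = 12  [terminal]
20. n7.pre = 2  [len(B.acc)]
21. n2.lab = 30  [B.pre * 3 + 24]
22. n2.off = -4  [B.pre * -1 - 2]
23. n9.val = false  [terminal]
24. n1.pre = 27  [S.lab * 3 - 63]
25. n0.lab = -9  [B.pre - 36]
26. n0.off = 8  [B.pre * -2 + 62]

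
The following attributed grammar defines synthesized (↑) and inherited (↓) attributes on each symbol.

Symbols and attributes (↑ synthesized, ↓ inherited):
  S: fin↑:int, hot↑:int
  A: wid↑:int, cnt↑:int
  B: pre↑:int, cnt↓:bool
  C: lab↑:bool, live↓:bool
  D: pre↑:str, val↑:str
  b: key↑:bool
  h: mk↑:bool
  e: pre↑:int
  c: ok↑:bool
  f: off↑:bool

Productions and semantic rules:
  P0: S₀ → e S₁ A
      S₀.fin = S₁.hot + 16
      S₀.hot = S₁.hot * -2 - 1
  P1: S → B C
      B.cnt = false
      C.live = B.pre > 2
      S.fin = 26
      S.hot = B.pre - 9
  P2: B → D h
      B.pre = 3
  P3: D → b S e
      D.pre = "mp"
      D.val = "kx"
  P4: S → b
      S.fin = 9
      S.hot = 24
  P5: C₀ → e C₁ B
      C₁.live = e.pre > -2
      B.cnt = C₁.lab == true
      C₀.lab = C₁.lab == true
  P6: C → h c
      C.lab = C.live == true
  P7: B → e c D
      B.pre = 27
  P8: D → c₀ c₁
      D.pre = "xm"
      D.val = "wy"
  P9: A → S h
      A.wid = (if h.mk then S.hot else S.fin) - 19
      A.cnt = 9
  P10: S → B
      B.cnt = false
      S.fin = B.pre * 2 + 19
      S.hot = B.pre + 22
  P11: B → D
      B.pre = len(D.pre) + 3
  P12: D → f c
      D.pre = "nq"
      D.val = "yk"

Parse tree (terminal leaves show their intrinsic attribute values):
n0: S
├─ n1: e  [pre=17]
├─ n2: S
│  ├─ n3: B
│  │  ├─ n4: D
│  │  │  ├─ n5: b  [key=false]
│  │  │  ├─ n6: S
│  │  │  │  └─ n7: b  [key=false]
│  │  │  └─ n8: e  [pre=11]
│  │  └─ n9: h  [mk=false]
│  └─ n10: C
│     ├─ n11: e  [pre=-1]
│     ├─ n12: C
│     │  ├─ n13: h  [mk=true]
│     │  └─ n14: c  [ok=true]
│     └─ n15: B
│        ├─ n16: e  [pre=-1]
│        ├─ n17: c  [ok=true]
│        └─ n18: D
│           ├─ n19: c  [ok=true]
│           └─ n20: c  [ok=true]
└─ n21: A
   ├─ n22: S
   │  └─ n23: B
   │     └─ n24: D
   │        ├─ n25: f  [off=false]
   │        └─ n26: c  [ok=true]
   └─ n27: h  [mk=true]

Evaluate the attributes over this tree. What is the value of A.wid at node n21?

1. n1.pre = 17  [terminal]
2. n3.cnt = false  [false]
3. n5.key = false  [terminal]
4. n7.key = false  [terminal]
5. n6.fin = 9  [9]
6. n6.hot = 24  [24]
7. n8.pre = 11  [terminal]
8. n4.pre = "mp"  ["mp"]
9. n4.val = "kx"  ["kx"]
10. n9.mk = false  [terminal]
11. n3.pre = 3  [3]
12. n10.live = true  [B.pre > 2]
13. n11.pre = -1  [terminal]
14. n12.live = true  [e.pre > -2]
15. n13.mk = true  [terminal]
16. n14.ok = true  [terminal]
17. n12.lab = true  [C.live == true]
18. n15.cnt = true  [C₁.lab == true]
19. n16.pre = -1  [terminal]
20. n17.ok = true  [terminal]
21. n19.ok = true  [terminal]
22. n20.ok = true  [terminal]
23. n18.pre = "xm"  ["xm"]
24. n18.val = "wy"  ["wy"]
25. n15.pre = 27  [27]
26. n10.lab = true  [C₁.lab == true]
27. n2.fin = 26  [26]
28. n2.hot = -6  [B.pre - 9]
29. n23.cnt = false  [false]
30. n25.off = false  [terminal]
31. n26.ok = true  [terminal]
32. n24.pre = "nq"  ["nq"]
33. n24.val = "yk"  ["yk"]
34. n23.pre = 5  [len(D.pre) + 3]
35. n22.fin = 29  [B.pre * 2 + 19]
36. n22.hot = 27  [B.pre + 22]
37. n27.mk = true  [terminal]
38. n21.wid = 8  [(if h.mk then S.hot else S.fin) - 19]
39. n21.cnt = 9  [9]
40. n0.fin = 10  [S₁.hot + 16]
41. n0.hot = 11  [S₁.hot * -2 - 1]

8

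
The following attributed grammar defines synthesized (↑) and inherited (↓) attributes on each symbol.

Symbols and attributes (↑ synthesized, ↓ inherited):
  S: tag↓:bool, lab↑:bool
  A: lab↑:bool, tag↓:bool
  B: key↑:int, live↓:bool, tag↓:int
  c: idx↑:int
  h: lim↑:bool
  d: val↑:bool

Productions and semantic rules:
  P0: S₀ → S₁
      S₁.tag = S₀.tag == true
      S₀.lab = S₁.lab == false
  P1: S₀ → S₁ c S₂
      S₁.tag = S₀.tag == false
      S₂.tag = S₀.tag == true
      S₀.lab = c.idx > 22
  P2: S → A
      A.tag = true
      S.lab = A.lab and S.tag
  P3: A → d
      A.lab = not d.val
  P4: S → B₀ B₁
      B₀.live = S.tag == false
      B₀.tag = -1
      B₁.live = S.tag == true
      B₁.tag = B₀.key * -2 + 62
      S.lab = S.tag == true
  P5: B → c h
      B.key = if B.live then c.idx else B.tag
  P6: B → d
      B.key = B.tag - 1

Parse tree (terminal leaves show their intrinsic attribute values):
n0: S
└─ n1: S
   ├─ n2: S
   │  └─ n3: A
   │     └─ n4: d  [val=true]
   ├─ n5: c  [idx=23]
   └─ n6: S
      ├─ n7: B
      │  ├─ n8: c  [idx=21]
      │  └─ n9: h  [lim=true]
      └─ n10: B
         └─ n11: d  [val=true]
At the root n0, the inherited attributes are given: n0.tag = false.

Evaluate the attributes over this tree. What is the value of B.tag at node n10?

20

1. n0.tag = false  [given at root]
2. n1.tag = false  [S₀.tag == true]
3. n2.tag = true  [S₀.tag == false]
4. n3.tag = true  [true]
5. n4.val = true  [terminal]
6. n3.lab = false  [not d.val]
7. n2.lab = false  [A.lab and S.tag]
8. n5.idx = 23  [terminal]
9. n6.tag = false  [S₀.tag == true]
10. n7.live = true  [S.tag == false]
11. n7.tag = -1  [-1]
12. n8.idx = 21  [terminal]
13. n9.lim = true  [terminal]
14. n7.key = 21  [if B.live then c.idx else B.tag]
15. n10.live = false  [S.tag == true]
16. n10.tag = 20  [B₀.key * -2 + 62]
17. n11.val = true  [terminal]
18. n10.key = 19  [B.tag - 1]
19. n6.lab = false  [S.tag == true]
20. n1.lab = true  [c.idx > 22]
21. n0.lab = false  [S₁.lab == false]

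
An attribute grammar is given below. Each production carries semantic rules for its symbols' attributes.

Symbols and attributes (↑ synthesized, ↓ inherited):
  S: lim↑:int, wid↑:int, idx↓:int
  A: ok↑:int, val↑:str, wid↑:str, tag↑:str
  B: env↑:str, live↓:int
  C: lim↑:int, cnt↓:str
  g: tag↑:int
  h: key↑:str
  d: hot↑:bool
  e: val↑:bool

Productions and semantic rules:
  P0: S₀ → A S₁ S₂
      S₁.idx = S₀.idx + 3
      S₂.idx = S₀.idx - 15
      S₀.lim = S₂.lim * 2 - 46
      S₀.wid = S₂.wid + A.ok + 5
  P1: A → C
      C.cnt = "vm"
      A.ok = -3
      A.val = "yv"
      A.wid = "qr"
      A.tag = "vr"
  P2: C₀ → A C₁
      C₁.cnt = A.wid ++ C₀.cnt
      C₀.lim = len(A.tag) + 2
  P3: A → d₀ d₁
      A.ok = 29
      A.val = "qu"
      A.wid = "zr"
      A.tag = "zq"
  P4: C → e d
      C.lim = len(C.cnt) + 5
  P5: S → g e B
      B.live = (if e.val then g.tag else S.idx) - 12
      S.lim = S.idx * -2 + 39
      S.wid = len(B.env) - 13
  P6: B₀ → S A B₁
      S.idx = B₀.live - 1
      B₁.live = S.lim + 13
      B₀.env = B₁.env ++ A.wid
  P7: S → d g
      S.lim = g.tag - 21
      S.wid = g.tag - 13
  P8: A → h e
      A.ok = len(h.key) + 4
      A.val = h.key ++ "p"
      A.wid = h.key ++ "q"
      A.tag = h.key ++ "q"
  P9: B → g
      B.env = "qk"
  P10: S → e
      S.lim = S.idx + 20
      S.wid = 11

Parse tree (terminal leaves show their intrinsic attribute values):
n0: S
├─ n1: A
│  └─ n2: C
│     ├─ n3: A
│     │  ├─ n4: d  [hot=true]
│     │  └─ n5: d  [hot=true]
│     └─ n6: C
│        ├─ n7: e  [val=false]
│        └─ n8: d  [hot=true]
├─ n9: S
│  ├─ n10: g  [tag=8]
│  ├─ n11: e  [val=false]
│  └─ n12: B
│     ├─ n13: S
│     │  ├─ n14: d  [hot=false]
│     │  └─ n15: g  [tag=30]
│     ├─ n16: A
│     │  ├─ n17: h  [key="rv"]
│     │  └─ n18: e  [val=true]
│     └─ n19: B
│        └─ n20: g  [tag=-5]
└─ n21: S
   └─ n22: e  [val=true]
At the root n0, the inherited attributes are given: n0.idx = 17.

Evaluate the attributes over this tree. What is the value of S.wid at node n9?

1. n0.idx = 17  [given at root]
2. n2.cnt = "vm"  ["vm"]
3. n4.hot = true  [terminal]
4. n5.hot = true  [terminal]
5. n3.ok = 29  [29]
6. n3.val = "qu"  ["qu"]
7. n3.wid = "zr"  ["zr"]
8. n3.tag = "zq"  ["zq"]
9. n6.cnt = "zrvm"  [A.wid ++ C₀.cnt]
10. n7.val = false  [terminal]
11. n8.hot = true  [terminal]
12. n6.lim = 9  [len(C.cnt) + 5]
13. n2.lim = 4  [len(A.tag) + 2]
14. n1.ok = -3  [-3]
15. n1.val = "yv"  ["yv"]
16. n1.wid = "qr"  ["qr"]
17. n1.tag = "vr"  ["vr"]
18. n9.idx = 20  [S₀.idx + 3]
19. n10.tag = 8  [terminal]
20. n11.val = false  [terminal]
21. n12.live = 8  [(if e.val then g.tag else S.idx) - 12]
22. n13.idx = 7  [B₀.live - 1]
23. n14.hot = false  [terminal]
24. n15.tag = 30  [terminal]
25. n13.lim = 9  [g.tag - 21]
26. n13.wid = 17  [g.tag - 13]
27. n17.key = "rv"  [terminal]
28. n18.val = true  [terminal]
29. n16.ok = 6  [len(h.key) + 4]
30. n16.val = "rvp"  [h.key ++ "p"]
31. n16.wid = "rvq"  [h.key ++ "q"]
32. n16.tag = "rvq"  [h.key ++ "q"]
33. n19.live = 22  [S.lim + 13]
34. n20.tag = -5  [terminal]
35. n19.env = "qk"  ["qk"]
36. n12.env = "qkrvq"  [B₁.env ++ A.wid]
37. n9.lim = -1  [S.idx * -2 + 39]
38. n9.wid = -8  [len(B.env) - 13]
39. n21.idx = 2  [S₀.idx - 15]
40. n22.val = true  [terminal]
41. n21.lim = 22  [S.idx + 20]
42. n21.wid = 11  [11]
43. n0.lim = -2  [S₂.lim * 2 - 46]
44. n0.wid = 13  [S₂.wid + A.ok + 5]

-8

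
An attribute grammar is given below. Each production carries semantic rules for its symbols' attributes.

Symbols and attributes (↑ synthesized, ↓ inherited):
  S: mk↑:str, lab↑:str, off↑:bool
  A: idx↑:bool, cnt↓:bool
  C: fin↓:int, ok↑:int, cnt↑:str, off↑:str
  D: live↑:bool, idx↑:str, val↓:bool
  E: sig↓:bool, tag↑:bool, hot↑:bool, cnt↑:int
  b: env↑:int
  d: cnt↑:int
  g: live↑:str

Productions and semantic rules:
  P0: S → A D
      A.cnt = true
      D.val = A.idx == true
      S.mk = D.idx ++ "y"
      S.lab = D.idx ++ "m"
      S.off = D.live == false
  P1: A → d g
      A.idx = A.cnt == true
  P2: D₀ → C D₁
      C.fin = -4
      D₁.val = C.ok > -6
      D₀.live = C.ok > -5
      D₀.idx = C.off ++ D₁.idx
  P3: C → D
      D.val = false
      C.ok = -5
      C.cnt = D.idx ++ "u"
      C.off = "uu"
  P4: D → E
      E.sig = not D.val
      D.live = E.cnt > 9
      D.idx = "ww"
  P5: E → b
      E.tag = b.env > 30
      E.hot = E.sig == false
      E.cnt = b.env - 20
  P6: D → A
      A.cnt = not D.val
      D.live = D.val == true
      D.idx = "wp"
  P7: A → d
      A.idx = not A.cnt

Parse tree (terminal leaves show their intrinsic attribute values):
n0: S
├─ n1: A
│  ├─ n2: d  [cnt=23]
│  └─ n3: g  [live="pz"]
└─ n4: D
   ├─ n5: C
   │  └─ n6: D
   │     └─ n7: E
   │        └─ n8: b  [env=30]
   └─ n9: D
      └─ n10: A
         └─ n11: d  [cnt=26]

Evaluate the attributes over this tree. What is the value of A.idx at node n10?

true

1. n1.cnt = true  [true]
2. n2.cnt = 23  [terminal]
3. n3.live = "pz"  [terminal]
4. n1.idx = true  [A.cnt == true]
5. n4.val = true  [A.idx == true]
6. n5.fin = -4  [-4]
7. n6.val = false  [false]
8. n7.sig = true  [not D.val]
9. n8.env = 30  [terminal]
10. n7.tag = false  [b.env > 30]
11. n7.hot = false  [E.sig == false]
12. n7.cnt = 10  [b.env - 20]
13. n6.live = true  [E.cnt > 9]
14. n6.idx = "ww"  ["ww"]
15. n5.ok = -5  [-5]
16. n5.cnt = "wwu"  [D.idx ++ "u"]
17. n5.off = "uu"  ["uu"]
18. n9.val = true  [C.ok > -6]
19. n10.cnt = false  [not D.val]
20. n11.cnt = 26  [terminal]
21. n10.idx = true  [not A.cnt]
22. n9.live = true  [D.val == true]
23. n9.idx = "wp"  ["wp"]
24. n4.live = false  [C.ok > -5]
25. n4.idx = "uuwp"  [C.off ++ D₁.idx]
26. n0.mk = "uuwpy"  [D.idx ++ "y"]
27. n0.lab = "uuwpm"  [D.idx ++ "m"]
28. n0.off = true  [D.live == false]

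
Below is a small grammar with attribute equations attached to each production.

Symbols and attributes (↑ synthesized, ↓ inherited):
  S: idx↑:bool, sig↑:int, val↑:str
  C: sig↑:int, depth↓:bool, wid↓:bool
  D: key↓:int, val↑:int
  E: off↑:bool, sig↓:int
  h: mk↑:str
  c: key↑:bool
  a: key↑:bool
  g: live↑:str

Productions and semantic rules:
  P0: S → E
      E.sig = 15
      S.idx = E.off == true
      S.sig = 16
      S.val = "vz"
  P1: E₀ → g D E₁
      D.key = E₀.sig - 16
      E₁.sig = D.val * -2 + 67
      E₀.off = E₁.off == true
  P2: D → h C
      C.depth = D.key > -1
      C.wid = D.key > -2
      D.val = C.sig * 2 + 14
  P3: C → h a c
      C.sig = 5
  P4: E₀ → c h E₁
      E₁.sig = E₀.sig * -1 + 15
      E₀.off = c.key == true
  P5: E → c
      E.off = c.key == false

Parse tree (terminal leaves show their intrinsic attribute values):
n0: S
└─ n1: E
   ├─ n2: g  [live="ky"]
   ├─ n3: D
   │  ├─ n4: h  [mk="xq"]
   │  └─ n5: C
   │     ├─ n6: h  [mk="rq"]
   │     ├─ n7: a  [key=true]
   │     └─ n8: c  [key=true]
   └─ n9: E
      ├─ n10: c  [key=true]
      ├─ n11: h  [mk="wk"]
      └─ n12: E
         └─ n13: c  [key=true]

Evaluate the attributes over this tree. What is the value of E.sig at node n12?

1. n1.sig = 15  [15]
2. n2.live = "ky"  [terminal]
3. n3.key = -1  [E₀.sig - 16]
4. n4.mk = "xq"  [terminal]
5. n5.depth = false  [D.key > -1]
6. n5.wid = true  [D.key > -2]
7. n6.mk = "rq"  [terminal]
8. n7.key = true  [terminal]
9. n8.key = true  [terminal]
10. n5.sig = 5  [5]
11. n3.val = 24  [C.sig * 2 + 14]
12. n9.sig = 19  [D.val * -2 + 67]
13. n10.key = true  [terminal]
14. n11.mk = "wk"  [terminal]
15. n12.sig = -4  [E₀.sig * -1 + 15]
16. n13.key = true  [terminal]
17. n12.off = false  [c.key == false]
18. n9.off = true  [c.key == true]
19. n1.off = true  [E₁.off == true]
20. n0.idx = true  [E.off == true]
21. n0.sig = 16  [16]
22. n0.val = "vz"  ["vz"]

-4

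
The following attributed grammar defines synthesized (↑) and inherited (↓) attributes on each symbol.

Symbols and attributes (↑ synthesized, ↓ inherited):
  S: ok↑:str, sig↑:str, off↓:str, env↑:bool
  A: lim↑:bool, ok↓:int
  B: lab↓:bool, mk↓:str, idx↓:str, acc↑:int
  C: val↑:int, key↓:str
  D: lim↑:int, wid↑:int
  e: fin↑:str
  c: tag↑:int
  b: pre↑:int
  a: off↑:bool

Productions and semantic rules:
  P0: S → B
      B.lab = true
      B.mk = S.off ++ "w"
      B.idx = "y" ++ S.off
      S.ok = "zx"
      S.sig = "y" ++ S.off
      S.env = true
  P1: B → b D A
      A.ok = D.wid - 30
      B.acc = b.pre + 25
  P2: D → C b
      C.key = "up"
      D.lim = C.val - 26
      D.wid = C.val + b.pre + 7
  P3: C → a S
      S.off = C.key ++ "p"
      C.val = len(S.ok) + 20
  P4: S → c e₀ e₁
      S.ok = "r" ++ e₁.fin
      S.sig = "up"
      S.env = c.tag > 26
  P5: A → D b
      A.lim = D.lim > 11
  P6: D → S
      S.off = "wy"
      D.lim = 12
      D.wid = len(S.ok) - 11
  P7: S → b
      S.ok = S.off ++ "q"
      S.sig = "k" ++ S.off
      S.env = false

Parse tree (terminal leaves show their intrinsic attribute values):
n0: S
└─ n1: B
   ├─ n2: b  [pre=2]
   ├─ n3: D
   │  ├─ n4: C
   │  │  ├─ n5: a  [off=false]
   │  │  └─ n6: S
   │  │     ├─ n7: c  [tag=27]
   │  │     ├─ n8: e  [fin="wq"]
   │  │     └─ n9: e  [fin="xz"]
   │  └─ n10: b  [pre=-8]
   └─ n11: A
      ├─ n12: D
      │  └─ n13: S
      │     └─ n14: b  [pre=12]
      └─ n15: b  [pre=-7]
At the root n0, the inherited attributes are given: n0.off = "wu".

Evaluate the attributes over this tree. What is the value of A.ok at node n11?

1. n0.off = "wu"  [given at root]
2. n1.lab = true  [true]
3. n1.mk = "wuw"  [S.off ++ "w"]
4. n1.idx = "ywu"  ["y" ++ S.off]
5. n2.pre = 2  [terminal]
6. n4.key = "up"  ["up"]
7. n5.off = false  [terminal]
8. n6.off = "upp"  [C.key ++ "p"]
9. n7.tag = 27  [terminal]
10. n8.fin = "wq"  [terminal]
11. n9.fin = "xz"  [terminal]
12. n6.ok = "rxz"  ["r" ++ e₁.fin]
13. n6.sig = "up"  ["up"]
14. n6.env = true  [c.tag > 26]
15. n4.val = 23  [len(S.ok) + 20]
16. n10.pre = -8  [terminal]
17. n3.lim = -3  [C.val - 26]
18. n3.wid = 22  [C.val + b.pre + 7]
19. n11.ok = -8  [D.wid - 30]
20. n13.off = "wy"  ["wy"]
21. n14.pre = 12  [terminal]
22. n13.ok = "wyq"  [S.off ++ "q"]
23. n13.sig = "kwy"  ["k" ++ S.off]
24. n13.env = false  [false]
25. n12.lim = 12  [12]
26. n12.wid = -8  [len(S.ok) - 11]
27. n15.pre = -7  [terminal]
28. n11.lim = true  [D.lim > 11]
29. n1.acc = 27  [b.pre + 25]
30. n0.ok = "zx"  ["zx"]
31. n0.sig = "ywu"  ["y" ++ S.off]
32. n0.env = true  [true]

-8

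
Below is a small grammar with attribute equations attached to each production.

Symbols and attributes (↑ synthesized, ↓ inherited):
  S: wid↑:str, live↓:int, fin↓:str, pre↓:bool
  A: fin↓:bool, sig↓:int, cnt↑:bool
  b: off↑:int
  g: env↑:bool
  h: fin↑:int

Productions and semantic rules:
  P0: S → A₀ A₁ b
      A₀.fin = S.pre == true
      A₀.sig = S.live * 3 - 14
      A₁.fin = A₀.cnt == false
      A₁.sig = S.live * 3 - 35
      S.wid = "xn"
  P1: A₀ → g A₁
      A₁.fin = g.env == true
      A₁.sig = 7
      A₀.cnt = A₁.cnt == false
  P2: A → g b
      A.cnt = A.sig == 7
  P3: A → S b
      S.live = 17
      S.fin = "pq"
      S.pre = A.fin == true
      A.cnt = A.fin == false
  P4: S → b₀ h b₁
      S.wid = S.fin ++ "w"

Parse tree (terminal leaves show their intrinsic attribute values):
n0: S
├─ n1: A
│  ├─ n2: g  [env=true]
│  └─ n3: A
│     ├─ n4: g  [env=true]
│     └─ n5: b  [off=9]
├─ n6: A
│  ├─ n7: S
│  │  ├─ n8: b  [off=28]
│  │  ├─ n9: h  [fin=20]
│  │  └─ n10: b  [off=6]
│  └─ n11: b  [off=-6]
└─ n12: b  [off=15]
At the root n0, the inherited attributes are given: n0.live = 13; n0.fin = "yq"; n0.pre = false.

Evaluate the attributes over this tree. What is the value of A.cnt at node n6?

1. n0.live = 13  [given at root]
2. n0.fin = "yq"  [given at root]
3. n0.pre = false  [given at root]
4. n1.fin = false  [S.pre == true]
5. n1.sig = 25  [S.live * 3 - 14]
6. n2.env = true  [terminal]
7. n3.fin = true  [g.env == true]
8. n3.sig = 7  [7]
9. n4.env = true  [terminal]
10. n5.off = 9  [terminal]
11. n3.cnt = true  [A.sig == 7]
12. n1.cnt = false  [A₁.cnt == false]
13. n6.fin = true  [A₀.cnt == false]
14. n6.sig = 4  [S.live * 3 - 35]
15. n7.live = 17  [17]
16. n7.fin = "pq"  ["pq"]
17. n7.pre = true  [A.fin == true]
18. n8.off = 28  [terminal]
19. n9.fin = 20  [terminal]
20. n10.off = 6  [terminal]
21. n7.wid = "pqw"  [S.fin ++ "w"]
22. n11.off = -6  [terminal]
23. n6.cnt = false  [A.fin == false]
24. n12.off = 15  [terminal]
25. n0.wid = "xn"  ["xn"]

false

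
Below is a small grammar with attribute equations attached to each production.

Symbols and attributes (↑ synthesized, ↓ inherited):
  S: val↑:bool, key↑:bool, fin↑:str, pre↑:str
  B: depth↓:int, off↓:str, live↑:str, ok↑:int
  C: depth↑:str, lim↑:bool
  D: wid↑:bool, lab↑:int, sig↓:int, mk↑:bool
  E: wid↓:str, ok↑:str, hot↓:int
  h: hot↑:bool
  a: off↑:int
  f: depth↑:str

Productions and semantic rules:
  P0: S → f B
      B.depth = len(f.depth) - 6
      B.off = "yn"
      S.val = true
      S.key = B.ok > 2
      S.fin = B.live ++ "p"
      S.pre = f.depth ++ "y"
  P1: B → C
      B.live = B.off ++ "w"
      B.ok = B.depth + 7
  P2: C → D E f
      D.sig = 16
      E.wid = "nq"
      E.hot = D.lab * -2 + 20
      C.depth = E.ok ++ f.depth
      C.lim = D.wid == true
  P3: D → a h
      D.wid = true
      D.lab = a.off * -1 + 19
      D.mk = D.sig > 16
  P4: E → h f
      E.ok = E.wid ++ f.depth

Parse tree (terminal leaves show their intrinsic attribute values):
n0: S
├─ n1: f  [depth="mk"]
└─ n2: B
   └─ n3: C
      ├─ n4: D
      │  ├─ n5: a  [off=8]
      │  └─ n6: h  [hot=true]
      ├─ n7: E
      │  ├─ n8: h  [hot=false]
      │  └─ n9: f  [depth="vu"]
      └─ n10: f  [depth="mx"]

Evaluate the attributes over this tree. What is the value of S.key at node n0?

true

1. n1.depth = "mk"  [terminal]
2. n2.depth = -4  [len(f.depth) - 6]
3. n2.off = "yn"  ["yn"]
4. n4.sig = 16  [16]
5. n5.off = 8  [terminal]
6. n6.hot = true  [terminal]
7. n4.wid = true  [true]
8. n4.lab = 11  [a.off * -1 + 19]
9. n4.mk = false  [D.sig > 16]
10. n7.wid = "nq"  ["nq"]
11. n7.hot = -2  [D.lab * -2 + 20]
12. n8.hot = false  [terminal]
13. n9.depth = "vu"  [terminal]
14. n7.ok = "nqvu"  [E.wid ++ f.depth]
15. n10.depth = "mx"  [terminal]
16. n3.depth = "nqvumx"  [E.ok ++ f.depth]
17. n3.lim = true  [D.wid == true]
18. n2.live = "ynw"  [B.off ++ "w"]
19. n2.ok = 3  [B.depth + 7]
20. n0.val = true  [true]
21. n0.key = true  [B.ok > 2]
22. n0.fin = "ynwp"  [B.live ++ "p"]
23. n0.pre = "mky"  [f.depth ++ "y"]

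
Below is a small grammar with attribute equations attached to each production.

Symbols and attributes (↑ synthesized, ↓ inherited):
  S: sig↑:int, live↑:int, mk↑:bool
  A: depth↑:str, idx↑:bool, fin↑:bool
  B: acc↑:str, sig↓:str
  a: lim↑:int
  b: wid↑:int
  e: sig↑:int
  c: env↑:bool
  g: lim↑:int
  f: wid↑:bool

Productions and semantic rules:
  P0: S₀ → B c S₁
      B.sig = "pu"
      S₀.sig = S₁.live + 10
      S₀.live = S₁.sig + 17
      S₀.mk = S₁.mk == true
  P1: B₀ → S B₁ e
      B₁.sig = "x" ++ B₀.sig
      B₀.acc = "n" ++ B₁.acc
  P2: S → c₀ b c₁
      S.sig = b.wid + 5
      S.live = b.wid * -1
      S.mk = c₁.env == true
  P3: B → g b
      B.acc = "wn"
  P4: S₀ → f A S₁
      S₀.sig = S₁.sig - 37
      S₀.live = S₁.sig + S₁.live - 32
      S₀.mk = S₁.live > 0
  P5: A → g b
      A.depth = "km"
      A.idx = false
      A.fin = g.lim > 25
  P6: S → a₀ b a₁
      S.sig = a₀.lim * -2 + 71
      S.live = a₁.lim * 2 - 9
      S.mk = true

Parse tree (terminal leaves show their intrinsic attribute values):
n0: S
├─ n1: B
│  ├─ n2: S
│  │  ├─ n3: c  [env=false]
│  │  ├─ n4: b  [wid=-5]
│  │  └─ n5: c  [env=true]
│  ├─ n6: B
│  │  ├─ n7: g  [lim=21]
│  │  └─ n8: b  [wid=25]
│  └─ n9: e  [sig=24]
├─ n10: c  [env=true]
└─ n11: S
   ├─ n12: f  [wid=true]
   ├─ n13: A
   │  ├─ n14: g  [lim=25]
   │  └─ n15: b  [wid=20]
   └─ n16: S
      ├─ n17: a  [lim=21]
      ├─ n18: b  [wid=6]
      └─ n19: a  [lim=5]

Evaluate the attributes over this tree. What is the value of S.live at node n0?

1. n1.sig = "pu"  ["pu"]
2. n3.env = false  [terminal]
3. n4.wid = -5  [terminal]
4. n5.env = true  [terminal]
5. n2.sig = 0  [b.wid + 5]
6. n2.live = 5  [b.wid * -1]
7. n2.mk = true  [c₁.env == true]
8. n6.sig = "xpu"  ["x" ++ B₀.sig]
9. n7.lim = 21  [terminal]
10. n8.wid = 25  [terminal]
11. n6.acc = "wn"  ["wn"]
12. n9.sig = 24  [terminal]
13. n1.acc = "nwn"  ["n" ++ B₁.acc]
14. n10.env = true  [terminal]
15. n12.wid = true  [terminal]
16. n14.lim = 25  [terminal]
17. n15.wid = 20  [terminal]
18. n13.depth = "km"  ["km"]
19. n13.idx = false  [false]
20. n13.fin = false  [g.lim > 25]
21. n17.lim = 21  [terminal]
22. n18.wid = 6  [terminal]
23. n19.lim = 5  [terminal]
24. n16.sig = 29  [a₀.lim * -2 + 71]
25. n16.live = 1  [a₁.lim * 2 - 9]
26. n16.mk = true  [true]
27. n11.sig = -8  [S₁.sig - 37]
28. n11.live = -2  [S₁.sig + S₁.live - 32]
29. n11.mk = true  [S₁.live > 0]
30. n0.sig = 8  [S₁.live + 10]
31. n0.live = 9  [S₁.sig + 17]
32. n0.mk = true  [S₁.mk == true]

9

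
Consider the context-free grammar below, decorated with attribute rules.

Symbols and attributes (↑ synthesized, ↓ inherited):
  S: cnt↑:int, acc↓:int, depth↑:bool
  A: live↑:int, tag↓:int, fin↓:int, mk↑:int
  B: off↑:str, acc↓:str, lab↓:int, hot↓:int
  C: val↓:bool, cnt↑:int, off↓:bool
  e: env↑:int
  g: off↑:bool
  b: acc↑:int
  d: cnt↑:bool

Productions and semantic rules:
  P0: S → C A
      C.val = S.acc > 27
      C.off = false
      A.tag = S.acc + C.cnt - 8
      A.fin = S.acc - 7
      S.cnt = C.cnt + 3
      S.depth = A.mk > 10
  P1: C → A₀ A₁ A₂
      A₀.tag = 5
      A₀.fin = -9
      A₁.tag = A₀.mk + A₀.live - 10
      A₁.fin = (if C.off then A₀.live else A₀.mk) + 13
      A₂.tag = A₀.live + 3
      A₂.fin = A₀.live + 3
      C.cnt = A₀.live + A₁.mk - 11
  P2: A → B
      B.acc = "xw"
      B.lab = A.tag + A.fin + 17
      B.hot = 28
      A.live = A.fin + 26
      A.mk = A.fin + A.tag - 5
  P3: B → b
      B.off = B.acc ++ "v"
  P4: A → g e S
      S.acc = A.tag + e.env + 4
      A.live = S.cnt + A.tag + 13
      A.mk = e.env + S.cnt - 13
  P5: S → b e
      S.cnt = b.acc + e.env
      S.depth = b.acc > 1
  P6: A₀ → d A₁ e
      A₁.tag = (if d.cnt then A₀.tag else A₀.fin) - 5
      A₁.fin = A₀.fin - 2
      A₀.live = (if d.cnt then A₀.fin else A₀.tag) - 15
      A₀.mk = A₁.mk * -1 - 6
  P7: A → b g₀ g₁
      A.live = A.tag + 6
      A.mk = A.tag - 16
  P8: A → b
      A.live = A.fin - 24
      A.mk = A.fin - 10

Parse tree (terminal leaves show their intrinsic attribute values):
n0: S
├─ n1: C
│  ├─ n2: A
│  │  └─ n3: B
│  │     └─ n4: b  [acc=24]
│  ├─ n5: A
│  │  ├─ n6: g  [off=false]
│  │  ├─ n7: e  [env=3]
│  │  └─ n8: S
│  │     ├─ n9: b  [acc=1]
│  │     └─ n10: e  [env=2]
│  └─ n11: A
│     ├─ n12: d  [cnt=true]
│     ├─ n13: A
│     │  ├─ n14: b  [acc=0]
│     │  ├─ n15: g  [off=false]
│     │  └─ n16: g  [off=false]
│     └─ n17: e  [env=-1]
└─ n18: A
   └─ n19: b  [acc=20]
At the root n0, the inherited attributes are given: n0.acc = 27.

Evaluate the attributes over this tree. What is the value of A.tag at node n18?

18

1. n0.acc = 27  [given at root]
2. n1.val = false  [S.acc > 27]
3. n1.off = false  [false]
4. n2.tag = 5  [5]
5. n2.fin = -9  [-9]
6. n3.acc = "xw"  ["xw"]
7. n3.lab = 13  [A.tag + A.fin + 17]
8. n3.hot = 28  [28]
9. n4.acc = 24  [terminal]
10. n3.off = "xwv"  [B.acc ++ "v"]
11. n2.live = 17  [A.fin + 26]
12. n2.mk = -9  [A.fin + A.tag - 5]
13. n5.tag = -2  [A₀.mk + A₀.live - 10]
14. n5.fin = 4  [(if C.off then A₀.live else A₀.mk) + 13]
15. n6.off = false  [terminal]
16. n7.env = 3  [terminal]
17. n8.acc = 5  [A.tag + e.env + 4]
18. n9.acc = 1  [terminal]
19. n10.env = 2  [terminal]
20. n8.cnt = 3  [b.acc + e.env]
21. n8.depth = false  [b.acc > 1]
22. n5.live = 14  [S.cnt + A.tag + 13]
23. n5.mk = -7  [e.env + S.cnt - 13]
24. n11.tag = 20  [A₀.live + 3]
25. n11.fin = 20  [A₀.live + 3]
26. n12.cnt = true  [terminal]
27. n13.tag = 15  [(if d.cnt then A₀.tag else A₀.fin) - 5]
28. n13.fin = 18  [A₀.fin - 2]
29. n14.acc = 0  [terminal]
30. n15.off = false  [terminal]
31. n16.off = false  [terminal]
32. n13.live = 21  [A.tag + 6]
33. n13.mk = -1  [A.tag - 16]
34. n17.env = -1  [terminal]
35. n11.live = 5  [(if d.cnt then A₀.fin else A₀.tag) - 15]
36. n11.mk = -5  [A₁.mk * -1 - 6]
37. n1.cnt = -1  [A₀.live + A₁.mk - 11]
38. n18.tag = 18  [S.acc + C.cnt - 8]
39. n18.fin = 20  [S.acc - 7]
40. n19.acc = 20  [terminal]
41. n18.live = -4  [A.fin - 24]
42. n18.mk = 10  [A.fin - 10]
43. n0.cnt = 2  [C.cnt + 3]
44. n0.depth = false  [A.mk > 10]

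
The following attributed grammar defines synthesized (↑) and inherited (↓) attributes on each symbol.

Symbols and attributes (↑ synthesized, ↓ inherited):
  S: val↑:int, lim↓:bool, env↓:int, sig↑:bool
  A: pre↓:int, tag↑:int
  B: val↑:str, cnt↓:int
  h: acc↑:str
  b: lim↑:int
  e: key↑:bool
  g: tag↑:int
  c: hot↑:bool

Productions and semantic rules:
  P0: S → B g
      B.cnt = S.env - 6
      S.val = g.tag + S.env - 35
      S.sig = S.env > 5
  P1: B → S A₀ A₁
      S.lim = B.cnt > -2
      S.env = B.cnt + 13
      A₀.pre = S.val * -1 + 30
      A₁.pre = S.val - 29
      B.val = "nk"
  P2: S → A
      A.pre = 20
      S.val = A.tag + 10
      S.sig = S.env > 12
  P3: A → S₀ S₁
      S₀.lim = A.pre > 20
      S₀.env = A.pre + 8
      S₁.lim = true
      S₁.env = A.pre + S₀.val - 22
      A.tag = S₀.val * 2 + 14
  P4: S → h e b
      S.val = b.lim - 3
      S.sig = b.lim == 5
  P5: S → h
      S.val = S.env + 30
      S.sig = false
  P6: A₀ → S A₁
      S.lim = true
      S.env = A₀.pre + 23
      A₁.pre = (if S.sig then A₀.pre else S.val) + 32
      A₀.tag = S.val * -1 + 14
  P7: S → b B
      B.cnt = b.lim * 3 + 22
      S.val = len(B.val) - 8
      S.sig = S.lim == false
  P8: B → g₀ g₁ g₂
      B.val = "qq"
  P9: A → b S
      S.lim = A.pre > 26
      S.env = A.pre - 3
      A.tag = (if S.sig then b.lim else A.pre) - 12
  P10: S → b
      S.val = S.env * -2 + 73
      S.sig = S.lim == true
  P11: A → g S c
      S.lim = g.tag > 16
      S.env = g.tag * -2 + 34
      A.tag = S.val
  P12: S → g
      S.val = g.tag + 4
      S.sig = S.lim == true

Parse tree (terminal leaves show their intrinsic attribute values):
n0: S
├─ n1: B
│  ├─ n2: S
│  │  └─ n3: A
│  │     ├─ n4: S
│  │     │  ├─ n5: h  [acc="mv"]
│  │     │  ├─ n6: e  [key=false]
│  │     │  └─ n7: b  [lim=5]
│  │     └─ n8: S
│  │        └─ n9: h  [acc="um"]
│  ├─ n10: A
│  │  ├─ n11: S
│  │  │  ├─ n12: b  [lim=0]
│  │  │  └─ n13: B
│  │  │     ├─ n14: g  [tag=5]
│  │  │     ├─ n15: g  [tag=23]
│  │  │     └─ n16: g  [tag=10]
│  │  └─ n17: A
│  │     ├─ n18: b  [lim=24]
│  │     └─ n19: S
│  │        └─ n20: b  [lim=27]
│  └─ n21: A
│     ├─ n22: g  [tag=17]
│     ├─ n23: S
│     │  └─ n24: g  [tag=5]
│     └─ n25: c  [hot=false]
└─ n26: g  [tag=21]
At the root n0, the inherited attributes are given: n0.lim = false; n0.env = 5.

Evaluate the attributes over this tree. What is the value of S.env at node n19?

1. n0.lim = false  [given at root]
2. n0.env = 5  [given at root]
3. n1.cnt = -1  [S.env - 6]
4. n2.lim = true  [B.cnt > -2]
5. n2.env = 12  [B.cnt + 13]
6. n3.pre = 20  [20]
7. n4.lim = false  [A.pre > 20]
8. n4.env = 28  [A.pre + 8]
9. n5.acc = "mv"  [terminal]
10. n6.key = false  [terminal]
11. n7.lim = 5  [terminal]
12. n4.val = 2  [b.lim - 3]
13. n4.sig = true  [b.lim == 5]
14. n8.lim = true  [true]
15. n8.env = 0  [A.pre + S₀.val - 22]
16. n9.acc = "um"  [terminal]
17. n8.val = 30  [S.env + 30]
18. n8.sig = false  [false]
19. n3.tag = 18  [S₀.val * 2 + 14]
20. n2.val = 28  [A.tag + 10]
21. n2.sig = false  [S.env > 12]
22. n10.pre = 2  [S.val * -1 + 30]
23. n11.lim = true  [true]
24. n11.env = 25  [A₀.pre + 23]
25. n12.lim = 0  [terminal]
26. n13.cnt = 22  [b.lim * 3 + 22]
27. n14.tag = 5  [terminal]
28. n15.tag = 23  [terminal]
29. n16.tag = 10  [terminal]
30. n13.val = "qq"  ["qq"]
31. n11.val = -6  [len(B.val) - 8]
32. n11.sig = false  [S.lim == false]
33. n17.pre = 26  [(if S.sig then A₀.pre else S.val) + 32]
34. n18.lim = 24  [terminal]
35. n19.lim = false  [A.pre > 26]
36. n19.env = 23  [A.pre - 3]
37. n20.lim = 27  [terminal]
38. n19.val = 27  [S.env * -2 + 73]
39. n19.sig = false  [S.lim == true]
40. n17.tag = 14  [(if S.sig then b.lim else A.pre) - 12]
41. n10.tag = 20  [S.val * -1 + 14]
42. n21.pre = -1  [S.val - 29]
43. n22.tag = 17  [terminal]
44. n23.lim = true  [g.tag > 16]
45. n23.env = 0  [g.tag * -2 + 34]
46. n24.tag = 5  [terminal]
47. n23.val = 9  [g.tag + 4]
48. n23.sig = true  [S.lim == true]
49. n25.hot = false  [terminal]
50. n21.tag = 9  [S.val]
51. n1.val = "nk"  ["nk"]
52. n26.tag = 21  [terminal]
53. n0.val = -9  [g.tag + S.env - 35]
54. n0.sig = false  [S.env > 5]

23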